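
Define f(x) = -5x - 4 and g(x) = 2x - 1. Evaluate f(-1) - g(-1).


f(-1) = 1
g(-1) = -3
Difference = 4

4


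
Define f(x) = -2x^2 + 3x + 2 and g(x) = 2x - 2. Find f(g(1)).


2


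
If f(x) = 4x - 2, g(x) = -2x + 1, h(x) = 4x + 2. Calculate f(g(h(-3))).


h(-3) = -10
g(-10) = 21
f(21) = 82

82


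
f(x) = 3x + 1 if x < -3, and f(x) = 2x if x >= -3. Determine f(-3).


-3 satisfies x >= -3
f(-3) = -6

-6


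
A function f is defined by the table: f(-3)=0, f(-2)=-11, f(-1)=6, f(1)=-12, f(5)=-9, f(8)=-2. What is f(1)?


-12


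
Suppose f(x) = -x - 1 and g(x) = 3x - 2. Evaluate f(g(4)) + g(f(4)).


-28


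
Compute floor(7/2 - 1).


7/2 = 3.5
3.5 - 1 = 2.5
floor(2.5) = 2

2


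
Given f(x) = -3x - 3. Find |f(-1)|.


0


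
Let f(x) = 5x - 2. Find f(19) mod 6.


f(19) = 93
93 mod 6 = 3

3


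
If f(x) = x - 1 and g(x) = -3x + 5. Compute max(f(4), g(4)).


f(4) = 3
g(4) = -7
max = 3

3


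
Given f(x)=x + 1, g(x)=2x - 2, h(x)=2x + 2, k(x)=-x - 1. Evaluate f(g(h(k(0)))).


k(0) = -1
h(-1) = 0
g(0) = -2
f(-2) = -1

-1


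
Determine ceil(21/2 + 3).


14


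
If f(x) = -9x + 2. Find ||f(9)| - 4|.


f(9) = -79
|-79| = 79
|79 - 4| = 75

75


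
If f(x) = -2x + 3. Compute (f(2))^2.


1


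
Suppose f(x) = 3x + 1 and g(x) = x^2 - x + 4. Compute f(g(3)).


g(3) = 10
f(10) = 31

31


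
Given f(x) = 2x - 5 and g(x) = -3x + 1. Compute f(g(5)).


g(5) = -14
f(-14) = -33

-33


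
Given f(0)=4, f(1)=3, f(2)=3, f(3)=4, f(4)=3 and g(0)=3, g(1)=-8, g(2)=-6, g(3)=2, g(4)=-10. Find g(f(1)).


f(1) = 3
g(3) = 2

2


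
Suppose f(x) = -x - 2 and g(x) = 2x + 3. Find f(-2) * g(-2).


f(-2) = 0
g(-2) = -1
Product = 0

0


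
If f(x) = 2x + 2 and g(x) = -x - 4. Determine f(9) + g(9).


f(9) = 20
g(9) = -13
Sum = 7

7


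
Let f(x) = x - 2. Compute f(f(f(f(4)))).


-4


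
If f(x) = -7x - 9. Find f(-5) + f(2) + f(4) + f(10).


f(-5) = 26
f(2) = -23
f(4) = -37
f(10) = -79
Sum = -113

-113


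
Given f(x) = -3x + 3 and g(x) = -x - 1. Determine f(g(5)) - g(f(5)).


f(g(5)) = 21
g(f(5)) = 11
Difference = 10

10


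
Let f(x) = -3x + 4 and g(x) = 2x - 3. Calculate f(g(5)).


-17


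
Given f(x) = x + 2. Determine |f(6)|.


8


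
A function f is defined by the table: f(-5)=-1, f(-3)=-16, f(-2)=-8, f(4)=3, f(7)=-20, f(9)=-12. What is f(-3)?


Reading from the table at x = -3

-16


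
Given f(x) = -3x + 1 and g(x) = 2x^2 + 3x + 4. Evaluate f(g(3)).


g(3) = 31
f(31) = -92

-92


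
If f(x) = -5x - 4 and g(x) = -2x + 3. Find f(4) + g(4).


f(4) = -24
g(4) = -5
Sum = -29

-29


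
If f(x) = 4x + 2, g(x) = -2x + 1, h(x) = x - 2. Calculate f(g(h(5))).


h(5) = 3
g(3) = -5
f(-5) = -18

-18


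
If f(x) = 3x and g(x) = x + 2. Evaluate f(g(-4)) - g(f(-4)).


f(g(-4)) = -6
g(f(-4)) = -10
Difference = 4

4


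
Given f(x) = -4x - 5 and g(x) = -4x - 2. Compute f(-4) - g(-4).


f(-4) = 11
g(-4) = 14
Difference = -3

-3


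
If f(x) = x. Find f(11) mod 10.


f(11) = 11
11 mod 10 = 1

1


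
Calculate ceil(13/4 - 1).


13/4 = 3.25
3.25 - 1 = 2.25
ceil(2.25) = 3

3


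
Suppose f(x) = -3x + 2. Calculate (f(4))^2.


f(4) = -10
(-10)^2 = 100

100


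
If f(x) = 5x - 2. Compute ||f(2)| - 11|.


f(2) = 8
|8| = 8
|8 - 11| = 3

3


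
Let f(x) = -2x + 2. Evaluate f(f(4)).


f(4) = -6
f(-6) = 14

14


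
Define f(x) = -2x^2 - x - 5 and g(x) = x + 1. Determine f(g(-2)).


-6


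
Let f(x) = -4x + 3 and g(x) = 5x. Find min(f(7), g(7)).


f(7) = -25
g(7) = 35
min = -25

-25


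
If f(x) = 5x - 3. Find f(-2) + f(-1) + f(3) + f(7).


f(-2) = -13
f(-1) = -8
f(3) = 12
f(7) = 32
Sum = 23

23


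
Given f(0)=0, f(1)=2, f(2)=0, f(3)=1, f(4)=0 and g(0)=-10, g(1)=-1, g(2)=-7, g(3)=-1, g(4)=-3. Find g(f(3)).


-1


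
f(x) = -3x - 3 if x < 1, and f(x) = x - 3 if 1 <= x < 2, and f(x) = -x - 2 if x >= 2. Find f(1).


1 satisfies 1 <= x < 2
f(1) = -2

-2


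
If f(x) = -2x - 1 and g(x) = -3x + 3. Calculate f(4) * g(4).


f(4) = -9
g(4) = -9
Product = 81

81


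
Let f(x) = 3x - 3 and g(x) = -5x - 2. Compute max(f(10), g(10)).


f(10) = 27
g(10) = -52
max = 27

27


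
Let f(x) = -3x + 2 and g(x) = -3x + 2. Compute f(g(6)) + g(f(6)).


f(g(6)) = 50
g(f(6)) = 50
Sum = 100

100


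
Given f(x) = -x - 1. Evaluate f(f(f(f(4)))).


f(4) = -5
f(-5) = 4
f(4) = -5
f(-5) = 4

4


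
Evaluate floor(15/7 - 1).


15/7 = 2.1429
2.1429 - 1 = 1.1429
floor(1.1429) = 1

1


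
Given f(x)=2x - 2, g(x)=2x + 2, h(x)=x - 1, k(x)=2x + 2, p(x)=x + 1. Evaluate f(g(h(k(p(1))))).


p(1) = 2
k(2) = 6
h(6) = 5
g(5) = 12
f(12) = 22

22


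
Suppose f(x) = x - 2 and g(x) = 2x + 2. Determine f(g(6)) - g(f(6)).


2


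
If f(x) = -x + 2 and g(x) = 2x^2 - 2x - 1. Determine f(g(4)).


g(4) = 23
f(23) = -21

-21


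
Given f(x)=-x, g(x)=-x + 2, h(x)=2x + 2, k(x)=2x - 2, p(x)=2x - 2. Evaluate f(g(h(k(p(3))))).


p(3) = 4
k(4) = 6
h(6) = 14
g(14) = -12
f(-12) = 12

12


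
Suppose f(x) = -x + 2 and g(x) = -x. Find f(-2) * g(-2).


8


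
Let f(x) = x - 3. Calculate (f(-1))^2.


f(-1) = -4
(-4)^2 = 16

16


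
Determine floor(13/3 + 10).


13/3 = 4.3333
4.3333 + 10 = 14.3333
floor(14.3333) = 14

14


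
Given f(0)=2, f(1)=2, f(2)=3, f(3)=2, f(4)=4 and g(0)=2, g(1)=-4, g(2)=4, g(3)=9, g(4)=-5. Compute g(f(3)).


f(3) = 2
g(2) = 4

4


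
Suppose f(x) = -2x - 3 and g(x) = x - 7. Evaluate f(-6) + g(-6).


f(-6) = 9
g(-6) = -13
Sum = -4

-4


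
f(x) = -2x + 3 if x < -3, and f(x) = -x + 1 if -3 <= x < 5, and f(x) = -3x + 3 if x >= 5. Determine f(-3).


4


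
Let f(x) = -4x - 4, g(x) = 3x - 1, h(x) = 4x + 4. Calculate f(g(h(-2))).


h(-2) = -4
g(-4) = -13
f(-13) = 48

48


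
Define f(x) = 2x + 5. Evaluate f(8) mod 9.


3


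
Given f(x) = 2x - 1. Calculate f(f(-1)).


f(-1) = -3
f(-3) = -7

-7


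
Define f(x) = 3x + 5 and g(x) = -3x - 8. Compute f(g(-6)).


g(-6) = 10
f(10) = 35

35


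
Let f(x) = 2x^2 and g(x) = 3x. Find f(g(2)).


72


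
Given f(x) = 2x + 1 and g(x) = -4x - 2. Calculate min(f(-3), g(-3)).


f(-3) = -5
g(-3) = 10
min = -5

-5


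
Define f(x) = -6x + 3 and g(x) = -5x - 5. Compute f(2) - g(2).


f(2) = -9
g(2) = -15
Difference = 6

6


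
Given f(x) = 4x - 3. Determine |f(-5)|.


f(-5) = -23
|-23| = 23

23


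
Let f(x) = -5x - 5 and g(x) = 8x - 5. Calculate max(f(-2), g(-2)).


f(-2) = 5
g(-2) = -21
max = 5

5


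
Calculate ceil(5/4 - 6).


5/4 = 1.25
1.25 - 6 = -4.75
ceil(-4.75) = -4

-4


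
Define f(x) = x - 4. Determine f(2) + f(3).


f(2) = -2
f(3) = -1
Sum = -3

-3


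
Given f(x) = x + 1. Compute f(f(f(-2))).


f(-2) = -1
f(-1) = 0
f(0) = 1

1


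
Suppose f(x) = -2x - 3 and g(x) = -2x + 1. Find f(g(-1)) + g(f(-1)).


f(g(-1)) = -9
g(f(-1)) = 3
Sum = -6

-6


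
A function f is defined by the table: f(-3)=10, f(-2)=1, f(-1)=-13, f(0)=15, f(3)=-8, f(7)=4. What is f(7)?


Reading from the table at x = 7

4


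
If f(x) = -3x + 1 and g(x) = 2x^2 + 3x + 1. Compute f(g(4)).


g(4) = 45
f(45) = -134

-134


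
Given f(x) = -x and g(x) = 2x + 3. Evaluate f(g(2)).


g(2) = 7
f(7) = -7

-7


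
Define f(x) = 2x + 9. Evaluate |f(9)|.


27


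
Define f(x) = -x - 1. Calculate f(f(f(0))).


-1


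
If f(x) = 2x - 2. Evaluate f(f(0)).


f(0) = -2
f(-2) = -6

-6


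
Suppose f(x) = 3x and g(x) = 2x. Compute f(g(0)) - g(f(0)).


f(g(0)) = 0
g(f(0)) = 0
Difference = 0

0


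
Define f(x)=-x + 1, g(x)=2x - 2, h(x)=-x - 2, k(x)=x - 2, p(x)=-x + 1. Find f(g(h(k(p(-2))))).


p(-2) = 3
k(3) = 1
h(1) = -3
g(-3) = -8
f(-8) = 9

9


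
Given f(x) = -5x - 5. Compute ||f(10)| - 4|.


f(10) = -55
|-55| = 55
|55 - 4| = 51

51


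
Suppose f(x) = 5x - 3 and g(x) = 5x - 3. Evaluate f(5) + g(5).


f(5) = 22
g(5) = 22
Sum = 44

44


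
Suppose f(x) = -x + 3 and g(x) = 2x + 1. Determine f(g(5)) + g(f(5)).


-11


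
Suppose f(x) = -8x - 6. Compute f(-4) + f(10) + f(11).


f(-4) = 26
f(10) = -86
f(11) = -94
Sum = -154

-154


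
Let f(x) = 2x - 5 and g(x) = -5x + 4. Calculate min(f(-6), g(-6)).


-17


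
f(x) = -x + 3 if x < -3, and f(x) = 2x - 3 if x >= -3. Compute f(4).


4 satisfies x >= -3
f(4) = 5

5


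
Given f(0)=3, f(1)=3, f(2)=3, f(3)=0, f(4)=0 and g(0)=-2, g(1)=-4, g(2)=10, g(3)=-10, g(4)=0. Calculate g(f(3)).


f(3) = 0
g(0) = -2

-2


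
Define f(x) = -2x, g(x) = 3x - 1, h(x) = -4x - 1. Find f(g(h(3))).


h(3) = -13
g(-13) = -40
f(-40) = 80

80


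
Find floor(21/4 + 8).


21/4 = 5.25
5.25 + 8 = 13.25
floor(13.25) = 13

13


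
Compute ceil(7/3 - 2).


7/3 = 2.3333
2.3333 - 2 = 0.3333
ceil(0.3333) = 1

1


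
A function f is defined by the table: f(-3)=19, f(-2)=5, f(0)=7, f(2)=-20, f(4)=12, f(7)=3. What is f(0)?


Reading from the table at x = 0

7


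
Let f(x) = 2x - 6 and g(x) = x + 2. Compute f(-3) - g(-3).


f(-3) = -12
g(-3) = -1
Difference = -11

-11


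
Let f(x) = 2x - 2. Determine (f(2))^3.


8


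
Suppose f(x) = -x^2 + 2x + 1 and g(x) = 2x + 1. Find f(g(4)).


g(4) = 9
f(9) = (-1)*(9)^2 + 2*(9) + 1 = -62

-62


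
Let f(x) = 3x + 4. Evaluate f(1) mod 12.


f(1) = 7
7 mod 12 = 7

7


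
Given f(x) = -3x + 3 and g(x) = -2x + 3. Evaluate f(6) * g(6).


f(6) = -15
g(6) = -9
Product = 135

135


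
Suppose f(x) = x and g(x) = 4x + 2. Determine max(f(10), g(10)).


f(10) = 10
g(10) = 42
max = 42

42


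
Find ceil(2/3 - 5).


2/3 = 0.6667
0.6667 - 5 = -4.3333
ceil(-4.3333) = -4

-4


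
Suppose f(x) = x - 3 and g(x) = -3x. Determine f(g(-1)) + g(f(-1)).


f(g(-1)) = 0
g(f(-1)) = 12
Sum = 12

12


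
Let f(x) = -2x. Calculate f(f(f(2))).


f(2) = -4
f(-4) = 8
f(8) = -16

-16


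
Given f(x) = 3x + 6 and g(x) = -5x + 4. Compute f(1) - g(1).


f(1) = 9
g(1) = -1
Difference = 10

10


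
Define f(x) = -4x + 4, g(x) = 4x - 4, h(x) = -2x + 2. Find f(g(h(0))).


h(0) = 2
g(2) = 4
f(4) = -12

-12


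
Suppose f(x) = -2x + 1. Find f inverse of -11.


Solve -2x + 1 = -11
x = (-11 - 1) / (-2) = 6

6


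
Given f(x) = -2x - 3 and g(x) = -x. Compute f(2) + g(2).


f(2) = -7
g(2) = -2
Sum = -9

-9


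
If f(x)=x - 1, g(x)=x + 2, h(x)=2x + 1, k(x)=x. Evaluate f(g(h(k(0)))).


k(0) = 0
h(0) = 1
g(1) = 3
f(3) = 2

2


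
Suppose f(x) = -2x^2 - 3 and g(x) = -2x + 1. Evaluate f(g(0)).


g(0) = 1
f(1) = (-2)*(1)^2 - 3 = -5

-5


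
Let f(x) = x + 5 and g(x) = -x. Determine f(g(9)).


-4


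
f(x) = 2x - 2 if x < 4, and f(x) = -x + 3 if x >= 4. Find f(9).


-6


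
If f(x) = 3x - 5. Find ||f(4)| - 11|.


4


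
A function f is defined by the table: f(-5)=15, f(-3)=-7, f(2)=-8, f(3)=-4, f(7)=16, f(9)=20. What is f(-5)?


Reading from the table at x = -5

15


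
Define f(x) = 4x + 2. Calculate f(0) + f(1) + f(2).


f(0) = 2
f(1) = 6
f(2) = 10
Sum = 18

18


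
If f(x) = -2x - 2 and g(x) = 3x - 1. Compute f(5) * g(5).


f(5) = -12
g(5) = 14
Product = -168

-168


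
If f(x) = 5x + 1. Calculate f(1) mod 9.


f(1) = 6
6 mod 9 = 6

6


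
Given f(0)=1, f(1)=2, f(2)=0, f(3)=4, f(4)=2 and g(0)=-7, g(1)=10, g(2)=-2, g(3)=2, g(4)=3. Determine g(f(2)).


f(2) = 0
g(0) = -7

-7


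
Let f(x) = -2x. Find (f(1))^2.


f(1) = -2
(-2)^2 = 4

4


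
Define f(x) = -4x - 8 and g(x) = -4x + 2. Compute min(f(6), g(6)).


f(6) = -32
g(6) = -22
min = -32

-32


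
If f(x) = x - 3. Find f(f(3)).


f(3) = 0
f(0) = -3

-3


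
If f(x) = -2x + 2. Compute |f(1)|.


f(1) = 0
|0| = 0

0


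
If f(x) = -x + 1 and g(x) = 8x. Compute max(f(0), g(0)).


1


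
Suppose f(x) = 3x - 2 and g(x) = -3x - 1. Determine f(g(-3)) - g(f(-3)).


f(g(-3)) = 22
g(f(-3)) = 32
Difference = -10

-10


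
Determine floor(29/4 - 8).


29/4 = 7.25
7.25 - 8 = -0.75
floor(-0.75) = -1

-1


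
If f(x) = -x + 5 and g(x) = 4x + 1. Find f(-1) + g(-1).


f(-1) = 6
g(-1) = -3
Sum = 3

3


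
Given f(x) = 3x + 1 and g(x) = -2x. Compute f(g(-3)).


g(-3) = 6
f(6) = 19

19


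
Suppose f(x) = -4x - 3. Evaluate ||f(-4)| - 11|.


f(-4) = 13
|13| = 13
|13 - 11| = 2

2


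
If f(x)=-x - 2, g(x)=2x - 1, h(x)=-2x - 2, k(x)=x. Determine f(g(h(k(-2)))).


k(-2) = -2
h(-2) = 2
g(2) = 3
f(3) = -5

-5


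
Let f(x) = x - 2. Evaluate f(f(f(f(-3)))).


f(-3) = -5
f(-5) = -7
f(-7) = -9
f(-9) = -11

-11


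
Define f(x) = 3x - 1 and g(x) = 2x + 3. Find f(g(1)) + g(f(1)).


f(g(1)) = 14
g(f(1)) = 7
Sum = 21

21


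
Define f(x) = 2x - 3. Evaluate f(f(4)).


f(4) = 5
f(5) = 7

7


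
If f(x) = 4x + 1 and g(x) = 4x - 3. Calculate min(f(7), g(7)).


f(7) = 29
g(7) = 25
min = 25

25


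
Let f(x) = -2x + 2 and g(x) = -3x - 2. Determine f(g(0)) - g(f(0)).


f(g(0)) = 6
g(f(0)) = -8
Difference = 14

14


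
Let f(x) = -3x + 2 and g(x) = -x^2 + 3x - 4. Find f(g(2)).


g(2) = -2
f(-2) = 8

8


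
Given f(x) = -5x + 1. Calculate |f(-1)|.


f(-1) = 6
|6| = 6

6


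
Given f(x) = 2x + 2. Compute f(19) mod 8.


f(19) = 40
40 mod 8 = 0

0


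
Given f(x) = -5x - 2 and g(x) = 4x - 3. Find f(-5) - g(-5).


46


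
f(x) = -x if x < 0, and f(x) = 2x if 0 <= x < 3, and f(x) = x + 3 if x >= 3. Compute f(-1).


1


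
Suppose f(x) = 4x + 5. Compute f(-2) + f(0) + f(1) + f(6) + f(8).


77


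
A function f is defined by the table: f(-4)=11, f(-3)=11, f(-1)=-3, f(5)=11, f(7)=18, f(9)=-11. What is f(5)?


Reading from the table at x = 5

11


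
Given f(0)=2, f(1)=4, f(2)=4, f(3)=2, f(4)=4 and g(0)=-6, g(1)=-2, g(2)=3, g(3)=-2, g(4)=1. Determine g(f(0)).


3


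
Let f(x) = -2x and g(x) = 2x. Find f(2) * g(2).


f(2) = -4
g(2) = 4
Product = -16

-16


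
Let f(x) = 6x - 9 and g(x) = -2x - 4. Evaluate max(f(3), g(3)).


f(3) = 9
g(3) = -10
max = 9

9


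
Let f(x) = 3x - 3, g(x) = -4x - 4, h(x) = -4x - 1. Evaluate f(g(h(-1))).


h(-1) = 3
g(3) = -16
f(-16) = -51

-51


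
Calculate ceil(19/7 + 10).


13


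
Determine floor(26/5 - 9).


26/5 = 5.2
5.2 - 9 = -3.8
floor(-3.8) = -4

-4


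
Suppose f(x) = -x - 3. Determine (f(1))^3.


f(1) = -4
(-4)^3 = -64

-64


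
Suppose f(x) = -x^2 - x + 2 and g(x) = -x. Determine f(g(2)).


g(2) = -2
f(-2) = (-1)*(-2)^2 - 1*(-2) + 2 = 0

0


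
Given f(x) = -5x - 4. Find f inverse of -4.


Solve -5x - 4 = -4
x = (-4 + 4) / (-5) = 0

0


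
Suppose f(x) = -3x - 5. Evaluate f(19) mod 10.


f(19) = -62
-62 mod 10 = 8

8


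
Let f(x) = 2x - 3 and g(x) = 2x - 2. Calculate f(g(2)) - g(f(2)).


f(g(2)) = 1
g(f(2)) = 0
Difference = 1

1


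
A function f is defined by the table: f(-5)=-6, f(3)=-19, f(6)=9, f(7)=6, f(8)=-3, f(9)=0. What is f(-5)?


Reading from the table at x = -5

-6


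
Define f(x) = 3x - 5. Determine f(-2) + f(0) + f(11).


f(-2) = -11
f(0) = -5
f(11) = 28
Sum = 12

12


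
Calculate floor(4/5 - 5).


4/5 = 0.8
0.8 - 5 = -4.2
floor(-4.2) = -5

-5


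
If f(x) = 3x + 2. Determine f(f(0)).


f(0) = 2
f(2) = 8

8


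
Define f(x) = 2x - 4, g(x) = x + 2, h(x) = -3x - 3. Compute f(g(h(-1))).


h(-1) = 0
g(0) = 2
f(2) = 0

0


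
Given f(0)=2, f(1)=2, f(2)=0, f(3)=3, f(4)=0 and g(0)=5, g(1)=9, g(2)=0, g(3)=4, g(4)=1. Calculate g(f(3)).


f(3) = 3
g(3) = 4

4


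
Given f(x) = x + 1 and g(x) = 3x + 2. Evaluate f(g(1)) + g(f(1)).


f(g(1)) = 6
g(f(1)) = 8
Sum = 14

14


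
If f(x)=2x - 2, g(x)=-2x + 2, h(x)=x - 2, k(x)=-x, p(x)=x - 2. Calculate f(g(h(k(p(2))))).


p(2) = 0
k(0) = 0
h(0) = -2
g(-2) = 6
f(6) = 10

10


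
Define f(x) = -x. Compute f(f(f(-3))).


f(-3) = 3
f(3) = -3
f(-3) = 3

3


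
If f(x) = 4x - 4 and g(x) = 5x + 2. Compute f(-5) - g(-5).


f(-5) = -24
g(-5) = -23
Difference = -1

-1


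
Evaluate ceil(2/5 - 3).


2/5 = 0.4
0.4 - 3 = -2.6
ceil(-2.6) = -2

-2


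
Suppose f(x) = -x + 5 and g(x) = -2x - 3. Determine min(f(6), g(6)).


-15


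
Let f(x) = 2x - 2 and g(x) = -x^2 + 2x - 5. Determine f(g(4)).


g(4) = -13
f(-13) = -28

-28


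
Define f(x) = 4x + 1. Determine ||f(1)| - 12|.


f(1) = 5
|5| = 5
|5 - 12| = 7

7


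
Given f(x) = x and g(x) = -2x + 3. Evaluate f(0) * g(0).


f(0) = 0
g(0) = 3
Product = 0

0


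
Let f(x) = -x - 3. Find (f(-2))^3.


f(-2) = -1
(-1)^3 = -1

-1


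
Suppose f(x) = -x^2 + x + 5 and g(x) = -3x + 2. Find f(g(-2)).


g(-2) = 8
f(8) = (-1)*(8)^2 + 1*(8) + 5 = -51

-51


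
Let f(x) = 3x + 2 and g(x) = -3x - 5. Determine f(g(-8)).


g(-8) = 19
f(19) = 59

59


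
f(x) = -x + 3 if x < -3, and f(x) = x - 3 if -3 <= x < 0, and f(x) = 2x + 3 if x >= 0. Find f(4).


4 satisfies x >= 0
f(4) = 11

11


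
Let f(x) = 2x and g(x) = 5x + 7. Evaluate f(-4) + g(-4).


f(-4) = -8
g(-4) = -13
Sum = -21

-21


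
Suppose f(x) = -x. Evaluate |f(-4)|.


f(-4) = 4
|4| = 4

4


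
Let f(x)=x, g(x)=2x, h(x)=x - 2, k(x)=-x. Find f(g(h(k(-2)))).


k(-2) = 2
h(2) = 0
g(0) = 0
f(0) = 0

0


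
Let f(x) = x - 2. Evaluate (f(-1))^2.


f(-1) = -3
(-3)^2 = 9

9


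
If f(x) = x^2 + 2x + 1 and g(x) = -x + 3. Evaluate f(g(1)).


9


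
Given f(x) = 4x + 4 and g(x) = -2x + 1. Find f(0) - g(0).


f(0) = 4
g(0) = 1
Difference = 3

3


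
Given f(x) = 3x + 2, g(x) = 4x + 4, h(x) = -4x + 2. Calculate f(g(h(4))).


h(4) = -14
g(-14) = -52
f(-52) = -154

-154


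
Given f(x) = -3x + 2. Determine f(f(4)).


f(4) = -10
f(-10) = 32

32


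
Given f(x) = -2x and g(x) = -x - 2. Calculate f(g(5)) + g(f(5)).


f(g(5)) = 14
g(f(5)) = 8
Sum = 22

22


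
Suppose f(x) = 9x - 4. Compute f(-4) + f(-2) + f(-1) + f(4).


-43


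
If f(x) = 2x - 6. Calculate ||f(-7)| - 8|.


12


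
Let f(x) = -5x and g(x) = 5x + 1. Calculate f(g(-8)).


g(-8) = -39
f(-39) = 195

195


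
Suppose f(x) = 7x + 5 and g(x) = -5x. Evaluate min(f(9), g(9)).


f(9) = 68
g(9) = -45
min = -45

-45


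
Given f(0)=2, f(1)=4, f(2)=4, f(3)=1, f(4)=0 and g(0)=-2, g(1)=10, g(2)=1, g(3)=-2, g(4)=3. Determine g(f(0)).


f(0) = 2
g(2) = 1

1


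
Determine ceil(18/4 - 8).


18/4 = 4.5
4.5 - 8 = -3.5
ceil(-3.5) = -3

-3


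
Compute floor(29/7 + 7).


29/7 = 4.1429
4.1429 + 7 = 11.1429
floor(11.1429) = 11

11


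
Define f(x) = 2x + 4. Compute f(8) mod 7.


f(8) = 20
20 mod 7 = 6

6


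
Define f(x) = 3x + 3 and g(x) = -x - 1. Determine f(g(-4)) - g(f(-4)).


4


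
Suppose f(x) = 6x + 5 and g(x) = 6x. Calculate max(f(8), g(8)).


f(8) = 53
g(8) = 48
max = 53

53


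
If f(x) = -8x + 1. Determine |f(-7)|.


f(-7) = 57
|57| = 57

57


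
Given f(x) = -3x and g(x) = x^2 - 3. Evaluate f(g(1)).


g(1) = -2
f(-2) = 6

6


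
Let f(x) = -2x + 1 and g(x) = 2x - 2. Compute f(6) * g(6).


f(6) = -11
g(6) = 10
Product = -110

-110


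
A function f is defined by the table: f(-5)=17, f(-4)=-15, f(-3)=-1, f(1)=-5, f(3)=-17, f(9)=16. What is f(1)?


Reading from the table at x = 1

-5


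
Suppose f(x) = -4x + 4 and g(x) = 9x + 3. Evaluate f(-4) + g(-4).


f(-4) = 20
g(-4) = -33
Sum = -13

-13


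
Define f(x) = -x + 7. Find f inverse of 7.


Solve -x + 7 = 7
x = (7 - 7) / (-1) = 0

0


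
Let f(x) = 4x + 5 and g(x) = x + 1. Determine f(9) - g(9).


31


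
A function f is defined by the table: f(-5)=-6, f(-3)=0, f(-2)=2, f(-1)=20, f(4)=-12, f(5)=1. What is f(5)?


Reading from the table at x = 5

1


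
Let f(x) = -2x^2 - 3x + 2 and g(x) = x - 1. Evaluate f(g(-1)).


g(-1) = -2
f(-2) = (-2)*(-2)^2 - 3*(-2) + 2 = 0

0


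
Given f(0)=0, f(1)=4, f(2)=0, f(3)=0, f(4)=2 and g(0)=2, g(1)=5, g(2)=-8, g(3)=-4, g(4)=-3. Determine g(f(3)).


f(3) = 0
g(0) = 2

2


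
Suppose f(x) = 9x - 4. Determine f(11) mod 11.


f(11) = 95
95 mod 11 = 7

7


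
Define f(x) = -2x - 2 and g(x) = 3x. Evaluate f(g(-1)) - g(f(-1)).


f(g(-1)) = 4
g(f(-1)) = 0
Difference = 4

4


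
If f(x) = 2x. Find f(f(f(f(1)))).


f(1) = 2
f(2) = 4
f(4) = 8
f(8) = 16

16


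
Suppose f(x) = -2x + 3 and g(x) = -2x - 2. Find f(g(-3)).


g(-3) = 4
f(4) = -5

-5


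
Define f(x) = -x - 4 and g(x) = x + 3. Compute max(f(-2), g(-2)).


1


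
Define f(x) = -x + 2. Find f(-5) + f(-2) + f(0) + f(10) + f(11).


f(-5) = 7
f(-2) = 4
f(0) = 2
f(10) = -8
f(11) = -9
Sum = -4

-4


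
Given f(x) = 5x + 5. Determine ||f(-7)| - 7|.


f(-7) = -30
|-30| = 30
|30 - 7| = 23

23


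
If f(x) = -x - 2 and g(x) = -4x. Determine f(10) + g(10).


-52


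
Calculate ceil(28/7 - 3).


28/7 = 4
4 - 3 = 1
ceil(1) = 1

1


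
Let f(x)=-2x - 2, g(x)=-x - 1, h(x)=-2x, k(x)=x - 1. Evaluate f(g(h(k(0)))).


k(0) = -1
h(-1) = 2
g(2) = -3
f(-3) = 4

4


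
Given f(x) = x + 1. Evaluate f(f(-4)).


f(-4) = -3
f(-3) = -2

-2


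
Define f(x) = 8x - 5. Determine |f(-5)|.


f(-5) = -45
|-45| = 45

45


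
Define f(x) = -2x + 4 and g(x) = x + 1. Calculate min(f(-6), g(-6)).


-5


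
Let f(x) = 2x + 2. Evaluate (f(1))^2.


f(1) = 4
(4)^2 = 16

16


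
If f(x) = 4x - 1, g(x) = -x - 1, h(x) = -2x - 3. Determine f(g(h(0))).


h(0) = -3
g(-3) = 2
f(2) = 7

7


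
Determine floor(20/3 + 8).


14


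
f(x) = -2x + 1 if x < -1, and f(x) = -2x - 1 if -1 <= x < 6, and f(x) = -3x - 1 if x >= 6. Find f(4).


4 satisfies -1 <= x < 6
f(4) = -9

-9


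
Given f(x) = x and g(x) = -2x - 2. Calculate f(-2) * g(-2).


f(-2) = -2
g(-2) = 2
Product = -4

-4


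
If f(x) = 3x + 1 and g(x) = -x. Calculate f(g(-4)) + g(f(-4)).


24


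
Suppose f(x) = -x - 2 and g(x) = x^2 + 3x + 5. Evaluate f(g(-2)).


g(-2) = 3
f(3) = -5

-5


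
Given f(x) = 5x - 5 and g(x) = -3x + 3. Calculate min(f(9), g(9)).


f(9) = 40
g(9) = -24
min = -24

-24


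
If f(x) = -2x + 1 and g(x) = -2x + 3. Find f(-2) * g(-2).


f(-2) = 5
g(-2) = 7
Product = 35

35


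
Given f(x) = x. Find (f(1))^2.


f(1) = 1
(1)^2 = 1

1


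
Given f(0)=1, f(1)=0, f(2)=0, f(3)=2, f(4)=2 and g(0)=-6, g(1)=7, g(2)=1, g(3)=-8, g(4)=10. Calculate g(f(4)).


f(4) = 2
g(2) = 1

1


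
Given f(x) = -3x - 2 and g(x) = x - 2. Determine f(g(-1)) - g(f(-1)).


8


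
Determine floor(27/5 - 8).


27/5 = 5.4
5.4 - 8 = -2.6
floor(-2.6) = -3

-3


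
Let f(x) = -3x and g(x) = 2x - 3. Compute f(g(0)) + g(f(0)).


6


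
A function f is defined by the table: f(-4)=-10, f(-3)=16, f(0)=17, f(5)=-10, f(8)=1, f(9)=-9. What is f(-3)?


16


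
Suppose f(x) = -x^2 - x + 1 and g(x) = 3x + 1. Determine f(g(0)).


-1


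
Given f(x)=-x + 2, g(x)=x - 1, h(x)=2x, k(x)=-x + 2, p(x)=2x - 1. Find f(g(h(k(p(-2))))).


p(-2) = -5
k(-5) = 7
h(7) = 14
g(14) = 13
f(13) = -11

-11


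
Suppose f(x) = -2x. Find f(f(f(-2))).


f(-2) = 4
f(4) = -8
f(-8) = 16

16


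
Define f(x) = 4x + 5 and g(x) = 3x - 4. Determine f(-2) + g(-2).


f(-2) = -3
g(-2) = -10
Sum = -13

-13


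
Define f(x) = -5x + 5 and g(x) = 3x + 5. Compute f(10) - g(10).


f(10) = -45
g(10) = 35
Difference = -80

-80


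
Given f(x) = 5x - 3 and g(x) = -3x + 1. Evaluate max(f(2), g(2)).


7


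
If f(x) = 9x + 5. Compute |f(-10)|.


85


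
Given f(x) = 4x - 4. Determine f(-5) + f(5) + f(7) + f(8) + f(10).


f(-5) = -24
f(5) = 16
f(7) = 24
f(8) = 28
f(10) = 36
Sum = 80

80


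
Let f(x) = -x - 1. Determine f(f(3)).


f(3) = -4
f(-4) = 3

3


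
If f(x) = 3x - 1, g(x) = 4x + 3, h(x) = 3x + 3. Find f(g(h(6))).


h(6) = 21
g(21) = 87
f(87) = 260

260


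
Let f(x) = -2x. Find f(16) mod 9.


f(16) = -32
-32 mod 9 = 4

4


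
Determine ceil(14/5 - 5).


14/5 = 2.8
2.8 - 5 = -2.2
ceil(-2.2) = -2

-2


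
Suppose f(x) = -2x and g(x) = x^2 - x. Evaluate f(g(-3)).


g(-3) = 12
f(12) = -24

-24


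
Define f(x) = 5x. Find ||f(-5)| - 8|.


f(-5) = -25
|-25| = 25
|25 - 8| = 17

17


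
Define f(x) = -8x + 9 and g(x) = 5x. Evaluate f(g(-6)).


g(-6) = -30
f(-30) = 249

249


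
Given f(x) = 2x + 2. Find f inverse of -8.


Solve 2x + 2 = -8
x = (-8 - 2) / 2 = -5

-5


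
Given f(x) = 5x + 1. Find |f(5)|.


26


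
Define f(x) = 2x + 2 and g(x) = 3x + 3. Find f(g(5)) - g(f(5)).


-1


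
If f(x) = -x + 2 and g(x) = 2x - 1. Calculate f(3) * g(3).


f(3) = -1
g(3) = 5
Product = -5

-5


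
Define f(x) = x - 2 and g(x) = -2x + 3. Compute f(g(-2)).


g(-2) = 7
f(7) = 5

5


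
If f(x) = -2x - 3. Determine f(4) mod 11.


f(4) = -11
-11 mod 11 = 0

0


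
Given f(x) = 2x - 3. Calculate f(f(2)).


f(2) = 1
f(1) = -1

-1


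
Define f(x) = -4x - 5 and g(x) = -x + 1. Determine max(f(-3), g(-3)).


f(-3) = 7
g(-3) = 4
max = 7

7


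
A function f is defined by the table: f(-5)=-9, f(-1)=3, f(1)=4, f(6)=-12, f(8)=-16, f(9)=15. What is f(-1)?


Reading from the table at x = -1

3


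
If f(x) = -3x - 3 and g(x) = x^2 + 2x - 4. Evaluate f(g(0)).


g(0) = -4
f(-4) = 9

9


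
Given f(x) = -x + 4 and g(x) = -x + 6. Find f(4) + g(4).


f(4) = 0
g(4) = 2
Sum = 2

2


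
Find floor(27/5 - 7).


27/5 = 5.4
5.4 - 7 = -1.6
floor(-1.6) = -2

-2


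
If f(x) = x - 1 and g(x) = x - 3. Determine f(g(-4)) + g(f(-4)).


f(g(-4)) = -8
g(f(-4)) = -8
Sum = -16

-16


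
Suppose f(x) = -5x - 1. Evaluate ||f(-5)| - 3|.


f(-5) = 24
|24| = 24
|24 - 3| = 21

21


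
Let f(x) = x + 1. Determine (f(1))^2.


f(1) = 2
(2)^2 = 4

4


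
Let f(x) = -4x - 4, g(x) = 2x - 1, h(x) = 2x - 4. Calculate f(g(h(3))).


h(3) = 2
g(2) = 3
f(3) = -16

-16


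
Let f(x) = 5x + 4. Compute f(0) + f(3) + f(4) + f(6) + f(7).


f(0) = 4
f(3) = 19
f(4) = 24
f(6) = 34
f(7) = 39
Sum = 120

120


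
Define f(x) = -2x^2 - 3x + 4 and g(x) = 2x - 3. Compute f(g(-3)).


g(-3) = -9
f(-9) = (-2)*(-9)^2 - 3*(-9) + 4 = -131

-131


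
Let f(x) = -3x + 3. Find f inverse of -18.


Solve -3x + 3 = -18
x = (-18 - 3) / (-3) = 7

7


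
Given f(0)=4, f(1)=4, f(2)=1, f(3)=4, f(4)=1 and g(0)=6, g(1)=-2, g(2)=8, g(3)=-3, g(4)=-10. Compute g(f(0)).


-10


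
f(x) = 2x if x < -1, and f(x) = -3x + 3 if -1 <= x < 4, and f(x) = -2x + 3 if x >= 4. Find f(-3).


-3 satisfies x < -1
f(-3) = -6

-6


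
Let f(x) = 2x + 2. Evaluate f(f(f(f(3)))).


f(3) = 8
f(8) = 18
f(18) = 38
f(38) = 78

78


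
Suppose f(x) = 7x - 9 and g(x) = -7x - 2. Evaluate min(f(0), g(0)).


f(0) = -9
g(0) = -2
min = -9

-9


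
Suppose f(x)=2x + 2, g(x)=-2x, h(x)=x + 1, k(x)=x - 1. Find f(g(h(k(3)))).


k(3) = 2
h(2) = 3
g(3) = -6
f(-6) = -10

-10


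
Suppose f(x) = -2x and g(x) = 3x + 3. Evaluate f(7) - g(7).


f(7) = -14
g(7) = 24
Difference = -38

-38


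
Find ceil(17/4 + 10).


17/4 = 4.25
4.25 + 10 = 14.25
ceil(14.25) = 15

15


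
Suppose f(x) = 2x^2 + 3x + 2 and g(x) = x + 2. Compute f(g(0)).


g(0) = 2
f(2) = 2*(2)^2 + 3*(2) + 2 = 16

16


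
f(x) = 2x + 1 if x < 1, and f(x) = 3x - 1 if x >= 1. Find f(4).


4 satisfies x >= 1
f(4) = 11

11


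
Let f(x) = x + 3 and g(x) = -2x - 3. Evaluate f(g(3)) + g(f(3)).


f(g(3)) = -6
g(f(3)) = -15
Sum = -21

-21


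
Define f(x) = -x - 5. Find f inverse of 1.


Solve -x - 5 = 1
x = (1 + 5) / (-1) = -6

-6


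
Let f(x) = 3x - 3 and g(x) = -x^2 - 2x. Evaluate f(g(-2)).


g(-2) = 0
f(0) = -3

-3


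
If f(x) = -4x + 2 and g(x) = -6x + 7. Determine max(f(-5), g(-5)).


f(-5) = 22
g(-5) = 37
max = 37

37


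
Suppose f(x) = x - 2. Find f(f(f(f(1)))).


-7


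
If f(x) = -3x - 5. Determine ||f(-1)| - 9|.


f(-1) = -2
|-2| = 2
|2 - 9| = 7

7


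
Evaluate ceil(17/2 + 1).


17/2 = 8.5
8.5 + 1 = 9.5
ceil(9.5) = 10

10


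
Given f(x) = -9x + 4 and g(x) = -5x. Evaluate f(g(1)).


g(1) = -5
f(-5) = 49

49


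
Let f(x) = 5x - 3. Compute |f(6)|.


f(6) = 27
|27| = 27

27


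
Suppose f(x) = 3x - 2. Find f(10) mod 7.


f(10) = 28
28 mod 7 = 0

0


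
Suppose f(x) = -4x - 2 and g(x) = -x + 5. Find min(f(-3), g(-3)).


f(-3) = 10
g(-3) = 8
min = 8

8


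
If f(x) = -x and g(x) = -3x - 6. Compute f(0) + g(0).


f(0) = 0
g(0) = -6
Sum = -6

-6


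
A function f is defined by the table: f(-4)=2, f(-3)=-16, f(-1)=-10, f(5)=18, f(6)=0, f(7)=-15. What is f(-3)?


Reading from the table at x = -3

-16


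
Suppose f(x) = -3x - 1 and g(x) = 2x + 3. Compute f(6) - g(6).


f(6) = -19
g(6) = 15
Difference = -34

-34


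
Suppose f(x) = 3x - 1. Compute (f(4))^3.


f(4) = 11
(11)^3 = 1331

1331


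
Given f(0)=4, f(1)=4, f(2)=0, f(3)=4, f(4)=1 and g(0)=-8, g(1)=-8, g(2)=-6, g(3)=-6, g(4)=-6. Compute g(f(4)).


f(4) = 1
g(1) = -8

-8


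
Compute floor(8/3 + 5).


8/3 = 2.6667
2.6667 + 5 = 7.6667
floor(7.6667) = 7

7


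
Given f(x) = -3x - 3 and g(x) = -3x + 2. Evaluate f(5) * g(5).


f(5) = -18
g(5) = -13
Product = 234

234


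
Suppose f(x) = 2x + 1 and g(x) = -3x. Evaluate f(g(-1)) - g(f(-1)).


f(g(-1)) = 7
g(f(-1)) = 3
Difference = 4

4


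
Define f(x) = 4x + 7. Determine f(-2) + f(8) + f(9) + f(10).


128


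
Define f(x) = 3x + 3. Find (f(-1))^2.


f(-1) = 0
(0)^2 = 0

0


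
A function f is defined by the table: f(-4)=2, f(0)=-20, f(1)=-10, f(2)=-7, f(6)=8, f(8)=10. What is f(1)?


Reading from the table at x = 1

-10


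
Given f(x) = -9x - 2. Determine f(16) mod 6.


f(16) = -146
-146 mod 6 = 4

4


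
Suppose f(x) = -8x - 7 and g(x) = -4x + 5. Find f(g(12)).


g(12) = -43
f(-43) = 337

337


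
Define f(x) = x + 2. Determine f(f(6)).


f(6) = 8
f(8) = 10

10


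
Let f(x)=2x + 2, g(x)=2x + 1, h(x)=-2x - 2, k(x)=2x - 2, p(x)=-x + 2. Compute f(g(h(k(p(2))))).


p(2) = 0
k(0) = -2
h(-2) = 2
g(2) = 5
f(5) = 12

12


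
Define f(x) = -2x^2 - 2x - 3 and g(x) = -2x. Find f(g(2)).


g(2) = -4
f(-4) = (-2)*(-4)^2 - 2*(-4) - 3 = -27

-27


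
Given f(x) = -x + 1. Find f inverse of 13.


Solve -x + 1 = 13
x = (13 - 1) / (-1) = -12

-12


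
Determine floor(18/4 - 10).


18/4 = 4.5
4.5 - 10 = -5.5
floor(-5.5) = -6

-6


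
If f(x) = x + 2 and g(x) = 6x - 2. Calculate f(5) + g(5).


f(5) = 7
g(5) = 28
Sum = 35

35


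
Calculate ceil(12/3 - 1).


12/3 = 4
4 - 1 = 3
ceil(3) = 3

3


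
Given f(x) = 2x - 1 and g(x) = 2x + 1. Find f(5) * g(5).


99


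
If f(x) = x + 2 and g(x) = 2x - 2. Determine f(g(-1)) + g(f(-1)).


-2


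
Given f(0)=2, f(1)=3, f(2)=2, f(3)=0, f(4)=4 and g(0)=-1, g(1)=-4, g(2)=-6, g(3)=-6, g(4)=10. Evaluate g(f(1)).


f(1) = 3
g(3) = -6

-6


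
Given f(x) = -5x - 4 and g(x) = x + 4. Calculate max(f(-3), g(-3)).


f(-3) = 11
g(-3) = 1
max = 11

11


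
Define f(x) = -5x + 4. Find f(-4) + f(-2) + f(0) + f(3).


f(-4) = 24
f(-2) = 14
f(0) = 4
f(3) = -11
Sum = 31

31


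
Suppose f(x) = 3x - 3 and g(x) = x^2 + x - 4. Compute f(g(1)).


g(1) = -2
f(-2) = -9

-9


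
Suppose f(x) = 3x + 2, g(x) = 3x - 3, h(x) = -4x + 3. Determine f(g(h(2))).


h(2) = -5
g(-5) = -18
f(-18) = -52

-52


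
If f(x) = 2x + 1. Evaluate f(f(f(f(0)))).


f(0) = 1
f(1) = 3
f(3) = 7
f(7) = 15

15


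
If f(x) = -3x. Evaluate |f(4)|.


f(4) = -12
|-12| = 12

12


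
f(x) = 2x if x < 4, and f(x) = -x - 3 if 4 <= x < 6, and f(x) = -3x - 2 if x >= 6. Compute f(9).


9 satisfies x >= 6
f(9) = -29

-29


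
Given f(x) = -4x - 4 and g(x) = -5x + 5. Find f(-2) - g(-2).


f(-2) = 4
g(-2) = 15
Difference = -11

-11


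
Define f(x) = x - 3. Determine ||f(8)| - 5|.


f(8) = 5
|5| = 5
|5 - 5| = 0

0


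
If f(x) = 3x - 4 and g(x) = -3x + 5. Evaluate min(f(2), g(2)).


f(2) = 2
g(2) = -1
min = -1

-1


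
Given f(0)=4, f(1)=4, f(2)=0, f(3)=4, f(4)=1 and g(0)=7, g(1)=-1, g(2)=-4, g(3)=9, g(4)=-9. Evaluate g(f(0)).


f(0) = 4
g(4) = -9

-9


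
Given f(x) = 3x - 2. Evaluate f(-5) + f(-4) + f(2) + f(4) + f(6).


f(-5) = -17
f(-4) = -14
f(2) = 4
f(4) = 10
f(6) = 16
Sum = -1

-1


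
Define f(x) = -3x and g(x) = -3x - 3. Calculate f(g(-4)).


g(-4) = 9
f(9) = -27

-27


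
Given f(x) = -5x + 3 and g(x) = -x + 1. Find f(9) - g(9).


f(9) = -42
g(9) = -8
Difference = -34

-34


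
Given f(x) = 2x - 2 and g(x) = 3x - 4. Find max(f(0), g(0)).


f(0) = -2
g(0) = -4
max = -2

-2


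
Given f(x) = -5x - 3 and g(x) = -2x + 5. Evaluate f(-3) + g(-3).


f(-3) = 12
g(-3) = 11
Sum = 23

23


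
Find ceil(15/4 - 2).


15/4 = 3.75
3.75 - 2 = 1.75
ceil(1.75) = 2

2


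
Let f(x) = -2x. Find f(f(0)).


f(0) = 0
f(0) = 0

0


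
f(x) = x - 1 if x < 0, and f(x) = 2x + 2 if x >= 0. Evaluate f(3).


3 satisfies x >= 0
f(3) = 8

8


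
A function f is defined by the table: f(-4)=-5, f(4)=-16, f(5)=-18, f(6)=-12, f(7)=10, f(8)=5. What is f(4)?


Reading from the table at x = 4

-16


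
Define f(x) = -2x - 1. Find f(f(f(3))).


f(3) = -7
f(-7) = 13
f(13) = -27

-27


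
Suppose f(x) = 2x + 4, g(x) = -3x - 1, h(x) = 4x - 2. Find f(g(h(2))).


h(2) = 6
g(6) = -19
f(-19) = -34

-34


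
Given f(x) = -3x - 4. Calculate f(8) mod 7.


f(8) = -28
-28 mod 7 = 0

0


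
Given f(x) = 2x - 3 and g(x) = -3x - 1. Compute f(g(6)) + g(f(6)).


f(g(6)) = -41
g(f(6)) = -28
Sum = -69

-69


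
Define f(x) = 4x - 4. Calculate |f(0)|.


f(0) = -4
|-4| = 4

4


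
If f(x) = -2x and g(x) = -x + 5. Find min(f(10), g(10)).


-20


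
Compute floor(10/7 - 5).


10/7 = 1.4286
1.4286 - 5 = -3.5714
floor(-3.5714) = -4

-4


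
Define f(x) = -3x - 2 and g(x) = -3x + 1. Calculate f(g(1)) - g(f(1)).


f(g(1)) = 4
g(f(1)) = 16
Difference = -12

-12


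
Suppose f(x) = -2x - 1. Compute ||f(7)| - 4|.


f(7) = -15
|-15| = 15
|15 - 4| = 11

11


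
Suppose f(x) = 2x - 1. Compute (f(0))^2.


f(0) = -1
(-1)^2 = 1

1


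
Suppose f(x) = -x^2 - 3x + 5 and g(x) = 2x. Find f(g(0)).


5


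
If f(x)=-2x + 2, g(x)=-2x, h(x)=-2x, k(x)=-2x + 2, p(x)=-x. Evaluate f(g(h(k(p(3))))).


p(3) = -3
k(-3) = 8
h(8) = -16
g(-16) = 32
f(32) = -62

-62


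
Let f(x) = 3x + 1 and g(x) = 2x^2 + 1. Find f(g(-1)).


10


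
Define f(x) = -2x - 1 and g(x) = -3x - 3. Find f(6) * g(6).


f(6) = -13
g(6) = -21
Product = 273

273


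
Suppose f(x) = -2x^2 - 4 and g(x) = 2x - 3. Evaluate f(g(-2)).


g(-2) = -7
f(-7) = (-2)*(-7)^2 - 4 = -102

-102


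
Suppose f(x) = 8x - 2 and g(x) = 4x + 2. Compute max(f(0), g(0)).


f(0) = -2
g(0) = 2
max = 2

2


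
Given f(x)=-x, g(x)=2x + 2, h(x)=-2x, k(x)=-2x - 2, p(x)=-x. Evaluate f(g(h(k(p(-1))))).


p(-1) = 1
k(1) = -4
h(-4) = 8
g(8) = 18
f(18) = -18

-18


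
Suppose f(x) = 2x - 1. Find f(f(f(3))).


f(3) = 5
f(5) = 9
f(9) = 17

17


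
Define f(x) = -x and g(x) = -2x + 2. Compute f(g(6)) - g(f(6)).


f(g(6)) = 10
g(f(6)) = 14
Difference = -4

-4


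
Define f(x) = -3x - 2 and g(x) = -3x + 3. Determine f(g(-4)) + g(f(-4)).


f(g(-4)) = -47
g(f(-4)) = -27
Sum = -74

-74


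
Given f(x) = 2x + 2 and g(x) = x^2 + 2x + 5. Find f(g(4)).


g(4) = 29
f(29) = 60

60


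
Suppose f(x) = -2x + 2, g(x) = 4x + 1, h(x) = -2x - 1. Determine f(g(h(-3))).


h(-3) = 5
g(5) = 21
f(21) = -40

-40


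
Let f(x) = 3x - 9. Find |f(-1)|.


f(-1) = -12
|-12| = 12

12


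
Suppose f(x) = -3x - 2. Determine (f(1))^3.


-125


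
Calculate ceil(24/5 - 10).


24/5 = 4.8
4.8 - 10 = -5.2
ceil(-5.2) = -5

-5


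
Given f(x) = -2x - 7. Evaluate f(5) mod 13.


f(5) = -17
-17 mod 13 = 9

9


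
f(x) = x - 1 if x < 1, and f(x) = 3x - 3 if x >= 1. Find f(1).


1 satisfies x >= 1
f(1) = 0

0


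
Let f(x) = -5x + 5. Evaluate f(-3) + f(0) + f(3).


f(-3) = 20
f(0) = 5
f(3) = -10
Sum = 15

15


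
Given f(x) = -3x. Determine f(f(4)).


f(4) = -12
f(-12) = 36

36


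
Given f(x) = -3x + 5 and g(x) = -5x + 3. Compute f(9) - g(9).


f(9) = -22
g(9) = -42
Difference = 20

20


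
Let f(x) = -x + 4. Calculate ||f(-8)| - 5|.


f(-8) = 12
|12| = 12
|12 - 5| = 7

7


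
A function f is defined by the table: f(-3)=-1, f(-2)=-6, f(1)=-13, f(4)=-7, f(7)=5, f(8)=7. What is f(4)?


-7


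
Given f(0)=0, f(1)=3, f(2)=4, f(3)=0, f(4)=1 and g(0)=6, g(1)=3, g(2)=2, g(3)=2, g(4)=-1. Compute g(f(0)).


f(0) = 0
g(0) = 6

6


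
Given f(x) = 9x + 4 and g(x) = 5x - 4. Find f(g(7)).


g(7) = 31
f(31) = 283

283


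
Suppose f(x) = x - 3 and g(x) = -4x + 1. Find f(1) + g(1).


f(1) = -2
g(1) = -3
Sum = -5

-5


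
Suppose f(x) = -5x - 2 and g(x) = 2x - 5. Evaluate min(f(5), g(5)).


f(5) = -27
g(5) = 5
min = -27

-27


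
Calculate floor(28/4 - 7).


28/4 = 7
7 - 7 = 0
floor(0) = 0

0


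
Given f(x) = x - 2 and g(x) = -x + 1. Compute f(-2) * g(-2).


f(-2) = -4
g(-2) = 3
Product = -12

-12


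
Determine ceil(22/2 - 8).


22/2 = 11
11 - 8 = 3
ceil(3) = 3

3


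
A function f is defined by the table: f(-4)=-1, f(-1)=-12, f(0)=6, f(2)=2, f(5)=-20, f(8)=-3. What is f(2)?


Reading from the table at x = 2

2


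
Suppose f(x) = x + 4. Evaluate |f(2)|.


f(2) = 6
|6| = 6

6


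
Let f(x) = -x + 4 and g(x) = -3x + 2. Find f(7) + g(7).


f(7) = -3
g(7) = -19
Sum = -22

-22


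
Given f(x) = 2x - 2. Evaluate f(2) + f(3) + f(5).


f(2) = 2
f(3) = 4
f(5) = 8
Sum = 14

14


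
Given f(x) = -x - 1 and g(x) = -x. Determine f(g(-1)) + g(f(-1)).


f(g(-1)) = -2
g(f(-1)) = 0
Sum = -2

-2


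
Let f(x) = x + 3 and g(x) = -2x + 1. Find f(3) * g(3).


f(3) = 6
g(3) = -5
Product = -30

-30


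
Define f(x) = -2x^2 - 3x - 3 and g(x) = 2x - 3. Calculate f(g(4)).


g(4) = 5
f(5) = (-2)*(5)^2 - 3*(5) - 3 = -68

-68


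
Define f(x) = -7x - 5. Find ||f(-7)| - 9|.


f(-7) = 44
|44| = 44
|44 - 9| = 35

35


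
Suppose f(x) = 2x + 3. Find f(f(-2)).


1


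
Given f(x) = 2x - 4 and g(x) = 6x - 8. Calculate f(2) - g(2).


f(2) = 0
g(2) = 4
Difference = -4

-4


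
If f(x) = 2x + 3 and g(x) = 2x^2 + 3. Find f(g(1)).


g(1) = 5
f(5) = 13

13


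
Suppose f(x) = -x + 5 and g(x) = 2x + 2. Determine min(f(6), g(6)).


f(6) = -1
g(6) = 14
min = -1

-1


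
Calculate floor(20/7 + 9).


11


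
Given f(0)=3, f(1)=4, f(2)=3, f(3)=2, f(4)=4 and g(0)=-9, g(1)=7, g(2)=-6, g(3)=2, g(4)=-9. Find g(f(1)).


f(1) = 4
g(4) = -9

-9


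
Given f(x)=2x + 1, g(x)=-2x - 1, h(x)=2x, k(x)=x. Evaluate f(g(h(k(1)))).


k(1) = 1
h(1) = 2
g(2) = -5
f(-5) = -9

-9


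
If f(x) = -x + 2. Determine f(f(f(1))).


1


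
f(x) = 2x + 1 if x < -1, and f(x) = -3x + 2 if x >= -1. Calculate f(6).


6 satisfies x >= -1
f(6) = -16

-16
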